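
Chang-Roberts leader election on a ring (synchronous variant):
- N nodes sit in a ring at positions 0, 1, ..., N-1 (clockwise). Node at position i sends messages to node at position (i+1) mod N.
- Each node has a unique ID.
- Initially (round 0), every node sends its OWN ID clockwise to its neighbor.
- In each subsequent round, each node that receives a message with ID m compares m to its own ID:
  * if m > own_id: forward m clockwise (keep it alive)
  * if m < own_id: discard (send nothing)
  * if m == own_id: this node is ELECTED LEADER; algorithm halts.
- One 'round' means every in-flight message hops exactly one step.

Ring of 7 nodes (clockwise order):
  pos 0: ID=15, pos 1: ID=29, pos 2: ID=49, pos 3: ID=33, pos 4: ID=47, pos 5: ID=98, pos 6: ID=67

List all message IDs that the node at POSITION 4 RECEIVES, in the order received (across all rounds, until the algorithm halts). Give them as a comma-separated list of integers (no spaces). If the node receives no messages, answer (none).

Round 1: pos1(id29) recv 15: drop; pos2(id49) recv 29: drop; pos3(id33) recv 49: fwd; pos4(id47) recv 33: drop; pos5(id98) recv 47: drop; pos6(id67) recv 98: fwd; pos0(id15) recv 67: fwd
Round 2: pos4(id47) recv 49: fwd; pos0(id15) recv 98: fwd; pos1(id29) recv 67: fwd
Round 3: pos5(id98) recv 49: drop; pos1(id29) recv 98: fwd; pos2(id49) recv 67: fwd
Round 4: pos2(id49) recv 98: fwd; pos3(id33) recv 67: fwd
Round 5: pos3(id33) recv 98: fwd; pos4(id47) recv 67: fwd
Round 6: pos4(id47) recv 98: fwd; pos5(id98) recv 67: drop
Round 7: pos5(id98) recv 98: ELECTED

Answer: 33,49,67,98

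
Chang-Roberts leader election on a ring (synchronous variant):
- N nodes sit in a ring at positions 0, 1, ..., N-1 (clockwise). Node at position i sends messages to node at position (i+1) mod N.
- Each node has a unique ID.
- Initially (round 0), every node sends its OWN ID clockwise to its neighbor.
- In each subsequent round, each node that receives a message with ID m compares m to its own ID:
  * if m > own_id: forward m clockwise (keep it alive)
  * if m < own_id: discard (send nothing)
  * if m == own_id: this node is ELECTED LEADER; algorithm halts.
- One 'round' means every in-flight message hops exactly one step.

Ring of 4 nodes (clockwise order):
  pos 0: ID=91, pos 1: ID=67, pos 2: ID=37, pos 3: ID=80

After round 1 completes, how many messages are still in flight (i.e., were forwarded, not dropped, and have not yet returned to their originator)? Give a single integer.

Round 1: pos1(id67) recv 91: fwd; pos2(id37) recv 67: fwd; pos3(id80) recv 37: drop; pos0(id91) recv 80: drop
After round 1: 2 messages still in flight

Answer: 2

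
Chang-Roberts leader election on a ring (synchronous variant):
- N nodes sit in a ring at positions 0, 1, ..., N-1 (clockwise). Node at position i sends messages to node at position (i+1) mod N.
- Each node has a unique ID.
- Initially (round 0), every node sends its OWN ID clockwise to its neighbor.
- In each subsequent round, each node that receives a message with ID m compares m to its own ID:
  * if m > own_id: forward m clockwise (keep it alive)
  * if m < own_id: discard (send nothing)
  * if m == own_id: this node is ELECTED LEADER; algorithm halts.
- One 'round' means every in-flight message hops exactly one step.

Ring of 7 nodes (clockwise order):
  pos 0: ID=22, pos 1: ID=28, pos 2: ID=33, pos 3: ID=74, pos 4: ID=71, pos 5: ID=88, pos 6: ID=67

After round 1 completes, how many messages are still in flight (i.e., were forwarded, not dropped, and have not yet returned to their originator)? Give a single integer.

Round 1: pos1(id28) recv 22: drop; pos2(id33) recv 28: drop; pos3(id74) recv 33: drop; pos4(id71) recv 74: fwd; pos5(id88) recv 71: drop; pos6(id67) recv 88: fwd; pos0(id22) recv 67: fwd
After round 1: 3 messages still in flight

Answer: 3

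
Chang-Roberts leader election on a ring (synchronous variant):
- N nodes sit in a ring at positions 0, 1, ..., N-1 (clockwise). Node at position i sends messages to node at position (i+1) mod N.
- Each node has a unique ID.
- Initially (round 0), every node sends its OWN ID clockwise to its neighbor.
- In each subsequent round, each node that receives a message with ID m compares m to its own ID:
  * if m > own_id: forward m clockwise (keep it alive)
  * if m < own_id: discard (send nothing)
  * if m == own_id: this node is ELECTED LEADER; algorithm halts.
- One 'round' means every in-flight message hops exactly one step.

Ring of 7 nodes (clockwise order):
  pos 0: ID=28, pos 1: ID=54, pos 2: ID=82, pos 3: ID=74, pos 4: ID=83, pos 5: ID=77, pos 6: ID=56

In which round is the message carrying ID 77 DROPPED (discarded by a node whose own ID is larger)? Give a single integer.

Answer: 4

Derivation:
Round 1: pos1(id54) recv 28: drop; pos2(id82) recv 54: drop; pos3(id74) recv 82: fwd; pos4(id83) recv 74: drop; pos5(id77) recv 83: fwd; pos6(id56) recv 77: fwd; pos0(id28) recv 56: fwd
Round 2: pos4(id83) recv 82: drop; pos6(id56) recv 83: fwd; pos0(id28) recv 77: fwd; pos1(id54) recv 56: fwd
Round 3: pos0(id28) recv 83: fwd; pos1(id54) recv 77: fwd; pos2(id82) recv 56: drop
Round 4: pos1(id54) recv 83: fwd; pos2(id82) recv 77: drop
Round 5: pos2(id82) recv 83: fwd
Round 6: pos3(id74) recv 83: fwd
Round 7: pos4(id83) recv 83: ELECTED
Message ID 77 originates at pos 5; dropped at pos 2 in round 4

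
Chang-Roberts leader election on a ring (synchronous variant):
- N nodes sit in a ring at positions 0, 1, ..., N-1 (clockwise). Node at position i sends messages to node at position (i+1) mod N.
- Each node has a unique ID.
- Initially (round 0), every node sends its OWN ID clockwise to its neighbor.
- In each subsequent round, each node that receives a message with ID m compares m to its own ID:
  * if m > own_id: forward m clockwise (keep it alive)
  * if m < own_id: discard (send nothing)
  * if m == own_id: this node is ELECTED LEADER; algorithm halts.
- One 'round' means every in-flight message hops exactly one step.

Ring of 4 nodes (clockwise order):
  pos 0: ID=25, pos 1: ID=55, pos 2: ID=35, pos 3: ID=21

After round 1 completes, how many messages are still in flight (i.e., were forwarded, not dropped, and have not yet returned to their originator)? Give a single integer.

Answer: 2

Derivation:
Round 1: pos1(id55) recv 25: drop; pos2(id35) recv 55: fwd; pos3(id21) recv 35: fwd; pos0(id25) recv 21: drop
After round 1: 2 messages still in flight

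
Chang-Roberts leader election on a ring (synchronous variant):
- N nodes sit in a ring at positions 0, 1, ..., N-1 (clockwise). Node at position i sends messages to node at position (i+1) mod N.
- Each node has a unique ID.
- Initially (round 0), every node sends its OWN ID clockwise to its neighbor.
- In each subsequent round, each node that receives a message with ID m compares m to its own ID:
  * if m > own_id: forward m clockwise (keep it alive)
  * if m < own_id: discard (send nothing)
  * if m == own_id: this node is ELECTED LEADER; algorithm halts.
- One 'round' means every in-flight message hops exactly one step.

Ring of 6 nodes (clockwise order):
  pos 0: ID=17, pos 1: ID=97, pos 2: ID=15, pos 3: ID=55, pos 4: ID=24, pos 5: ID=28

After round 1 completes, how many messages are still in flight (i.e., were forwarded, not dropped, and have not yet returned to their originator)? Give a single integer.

Answer: 3

Derivation:
Round 1: pos1(id97) recv 17: drop; pos2(id15) recv 97: fwd; pos3(id55) recv 15: drop; pos4(id24) recv 55: fwd; pos5(id28) recv 24: drop; pos0(id17) recv 28: fwd
After round 1: 3 messages still in flight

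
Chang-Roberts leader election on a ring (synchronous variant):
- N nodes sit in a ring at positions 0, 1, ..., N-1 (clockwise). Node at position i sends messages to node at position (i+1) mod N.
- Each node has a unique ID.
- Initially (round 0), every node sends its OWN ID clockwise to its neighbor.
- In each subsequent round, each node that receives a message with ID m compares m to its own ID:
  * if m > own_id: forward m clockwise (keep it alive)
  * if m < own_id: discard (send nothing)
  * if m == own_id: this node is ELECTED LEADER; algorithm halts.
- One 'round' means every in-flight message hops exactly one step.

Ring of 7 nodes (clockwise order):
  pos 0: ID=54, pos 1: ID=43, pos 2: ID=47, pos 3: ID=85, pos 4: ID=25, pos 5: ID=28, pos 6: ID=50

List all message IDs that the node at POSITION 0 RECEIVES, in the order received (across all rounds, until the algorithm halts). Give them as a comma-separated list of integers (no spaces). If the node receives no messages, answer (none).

Answer: 50,85

Derivation:
Round 1: pos1(id43) recv 54: fwd; pos2(id47) recv 43: drop; pos3(id85) recv 47: drop; pos4(id25) recv 85: fwd; pos5(id28) recv 25: drop; pos6(id50) recv 28: drop; pos0(id54) recv 50: drop
Round 2: pos2(id47) recv 54: fwd; pos5(id28) recv 85: fwd
Round 3: pos3(id85) recv 54: drop; pos6(id50) recv 85: fwd
Round 4: pos0(id54) recv 85: fwd
Round 5: pos1(id43) recv 85: fwd
Round 6: pos2(id47) recv 85: fwd
Round 7: pos3(id85) recv 85: ELECTED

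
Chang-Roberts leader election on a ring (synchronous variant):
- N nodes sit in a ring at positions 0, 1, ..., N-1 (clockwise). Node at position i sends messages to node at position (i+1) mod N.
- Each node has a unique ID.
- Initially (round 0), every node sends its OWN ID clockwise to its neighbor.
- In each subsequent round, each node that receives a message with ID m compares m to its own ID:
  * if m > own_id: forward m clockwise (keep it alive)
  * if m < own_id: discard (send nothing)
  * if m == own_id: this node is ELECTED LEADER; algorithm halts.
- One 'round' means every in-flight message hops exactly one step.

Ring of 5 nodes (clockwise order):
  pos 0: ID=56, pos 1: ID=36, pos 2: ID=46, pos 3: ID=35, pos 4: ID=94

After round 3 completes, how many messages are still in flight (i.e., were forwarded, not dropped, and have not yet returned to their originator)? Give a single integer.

Round 1: pos1(id36) recv 56: fwd; pos2(id46) recv 36: drop; pos3(id35) recv 46: fwd; pos4(id94) recv 35: drop; pos0(id56) recv 94: fwd
Round 2: pos2(id46) recv 56: fwd; pos4(id94) recv 46: drop; pos1(id36) recv 94: fwd
Round 3: pos3(id35) recv 56: fwd; pos2(id46) recv 94: fwd
After round 3: 2 messages still in flight

Answer: 2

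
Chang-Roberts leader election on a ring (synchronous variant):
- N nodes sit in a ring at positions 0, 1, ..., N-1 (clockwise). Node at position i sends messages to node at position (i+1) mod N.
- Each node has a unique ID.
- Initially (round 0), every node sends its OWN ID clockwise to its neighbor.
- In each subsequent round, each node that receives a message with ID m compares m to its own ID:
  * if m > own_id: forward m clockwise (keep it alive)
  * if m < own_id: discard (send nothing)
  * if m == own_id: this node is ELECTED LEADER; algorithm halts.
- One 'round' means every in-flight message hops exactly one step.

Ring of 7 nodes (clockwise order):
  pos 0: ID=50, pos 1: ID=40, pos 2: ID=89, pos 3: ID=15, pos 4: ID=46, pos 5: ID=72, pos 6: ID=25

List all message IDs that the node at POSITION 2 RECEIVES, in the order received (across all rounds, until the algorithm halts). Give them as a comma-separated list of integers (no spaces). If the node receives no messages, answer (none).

Answer: 40,50,72,89

Derivation:
Round 1: pos1(id40) recv 50: fwd; pos2(id89) recv 40: drop; pos3(id15) recv 89: fwd; pos4(id46) recv 15: drop; pos5(id72) recv 46: drop; pos6(id25) recv 72: fwd; pos0(id50) recv 25: drop
Round 2: pos2(id89) recv 50: drop; pos4(id46) recv 89: fwd; pos0(id50) recv 72: fwd
Round 3: pos5(id72) recv 89: fwd; pos1(id40) recv 72: fwd
Round 4: pos6(id25) recv 89: fwd; pos2(id89) recv 72: drop
Round 5: pos0(id50) recv 89: fwd
Round 6: pos1(id40) recv 89: fwd
Round 7: pos2(id89) recv 89: ELECTED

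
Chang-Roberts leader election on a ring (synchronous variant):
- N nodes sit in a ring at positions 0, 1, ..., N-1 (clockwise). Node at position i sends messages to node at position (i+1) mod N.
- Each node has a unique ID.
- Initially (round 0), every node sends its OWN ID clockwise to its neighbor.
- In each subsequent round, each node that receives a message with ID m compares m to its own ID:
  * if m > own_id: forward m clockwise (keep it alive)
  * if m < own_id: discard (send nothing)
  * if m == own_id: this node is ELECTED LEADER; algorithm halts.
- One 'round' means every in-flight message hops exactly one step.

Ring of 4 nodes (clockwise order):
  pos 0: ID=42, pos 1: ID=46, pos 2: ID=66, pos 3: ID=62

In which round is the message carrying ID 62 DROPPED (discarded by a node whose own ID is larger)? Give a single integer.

Round 1: pos1(id46) recv 42: drop; pos2(id66) recv 46: drop; pos3(id62) recv 66: fwd; pos0(id42) recv 62: fwd
Round 2: pos0(id42) recv 66: fwd; pos1(id46) recv 62: fwd
Round 3: pos1(id46) recv 66: fwd; pos2(id66) recv 62: drop
Round 4: pos2(id66) recv 66: ELECTED
Message ID 62 originates at pos 3; dropped at pos 2 in round 3

Answer: 3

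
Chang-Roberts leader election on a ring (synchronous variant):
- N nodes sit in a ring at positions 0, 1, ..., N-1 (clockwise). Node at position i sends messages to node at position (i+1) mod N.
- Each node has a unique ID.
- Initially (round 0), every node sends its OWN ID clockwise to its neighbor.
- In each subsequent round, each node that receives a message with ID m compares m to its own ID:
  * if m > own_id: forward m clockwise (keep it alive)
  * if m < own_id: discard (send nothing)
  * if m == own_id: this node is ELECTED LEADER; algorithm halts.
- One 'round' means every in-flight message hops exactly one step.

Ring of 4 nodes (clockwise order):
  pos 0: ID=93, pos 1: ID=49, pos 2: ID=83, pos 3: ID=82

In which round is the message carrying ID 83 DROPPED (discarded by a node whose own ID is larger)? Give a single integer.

Round 1: pos1(id49) recv 93: fwd; pos2(id83) recv 49: drop; pos3(id82) recv 83: fwd; pos0(id93) recv 82: drop
Round 2: pos2(id83) recv 93: fwd; pos0(id93) recv 83: drop
Round 3: pos3(id82) recv 93: fwd
Round 4: pos0(id93) recv 93: ELECTED
Message ID 83 originates at pos 2; dropped at pos 0 in round 2

Answer: 2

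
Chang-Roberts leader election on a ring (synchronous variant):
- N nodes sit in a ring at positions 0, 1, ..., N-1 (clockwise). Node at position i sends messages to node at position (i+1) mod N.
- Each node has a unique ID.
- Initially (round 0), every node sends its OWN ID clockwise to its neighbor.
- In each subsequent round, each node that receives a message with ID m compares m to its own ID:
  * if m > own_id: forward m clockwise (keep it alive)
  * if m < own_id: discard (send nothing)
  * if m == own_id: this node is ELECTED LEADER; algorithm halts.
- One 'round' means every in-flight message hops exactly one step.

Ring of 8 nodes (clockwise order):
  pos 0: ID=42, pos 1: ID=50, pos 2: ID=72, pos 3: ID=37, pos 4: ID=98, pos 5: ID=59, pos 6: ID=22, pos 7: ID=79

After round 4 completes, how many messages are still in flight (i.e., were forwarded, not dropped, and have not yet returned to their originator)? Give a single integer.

Round 1: pos1(id50) recv 42: drop; pos2(id72) recv 50: drop; pos3(id37) recv 72: fwd; pos4(id98) recv 37: drop; pos5(id59) recv 98: fwd; pos6(id22) recv 59: fwd; pos7(id79) recv 22: drop; pos0(id42) recv 79: fwd
Round 2: pos4(id98) recv 72: drop; pos6(id22) recv 98: fwd; pos7(id79) recv 59: drop; pos1(id50) recv 79: fwd
Round 3: pos7(id79) recv 98: fwd; pos2(id72) recv 79: fwd
Round 4: pos0(id42) recv 98: fwd; pos3(id37) recv 79: fwd
After round 4: 2 messages still in flight

Answer: 2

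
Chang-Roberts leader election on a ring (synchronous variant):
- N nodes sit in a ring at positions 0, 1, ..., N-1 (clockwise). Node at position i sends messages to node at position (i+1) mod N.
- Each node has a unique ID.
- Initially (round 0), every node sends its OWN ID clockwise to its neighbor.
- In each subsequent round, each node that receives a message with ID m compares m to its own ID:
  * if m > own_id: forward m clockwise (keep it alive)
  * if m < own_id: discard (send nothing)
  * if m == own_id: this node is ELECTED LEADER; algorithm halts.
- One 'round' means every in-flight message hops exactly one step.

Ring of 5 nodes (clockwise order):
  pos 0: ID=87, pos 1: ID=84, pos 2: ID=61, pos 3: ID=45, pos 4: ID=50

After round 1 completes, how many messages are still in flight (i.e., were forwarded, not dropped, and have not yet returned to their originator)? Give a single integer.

Answer: 3

Derivation:
Round 1: pos1(id84) recv 87: fwd; pos2(id61) recv 84: fwd; pos3(id45) recv 61: fwd; pos4(id50) recv 45: drop; pos0(id87) recv 50: drop
After round 1: 3 messages still in flight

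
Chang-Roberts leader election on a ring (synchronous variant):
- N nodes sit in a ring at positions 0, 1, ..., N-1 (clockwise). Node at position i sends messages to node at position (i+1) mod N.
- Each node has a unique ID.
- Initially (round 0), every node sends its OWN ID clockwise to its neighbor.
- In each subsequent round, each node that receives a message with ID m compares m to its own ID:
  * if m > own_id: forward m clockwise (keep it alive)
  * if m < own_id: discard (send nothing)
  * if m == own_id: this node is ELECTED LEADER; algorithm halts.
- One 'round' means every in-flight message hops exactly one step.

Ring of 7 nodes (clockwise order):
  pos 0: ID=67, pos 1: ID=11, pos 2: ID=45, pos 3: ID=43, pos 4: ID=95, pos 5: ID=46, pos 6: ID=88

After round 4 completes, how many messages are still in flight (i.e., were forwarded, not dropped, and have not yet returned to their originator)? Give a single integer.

Round 1: pos1(id11) recv 67: fwd; pos2(id45) recv 11: drop; pos3(id43) recv 45: fwd; pos4(id95) recv 43: drop; pos5(id46) recv 95: fwd; pos6(id88) recv 46: drop; pos0(id67) recv 88: fwd
Round 2: pos2(id45) recv 67: fwd; pos4(id95) recv 45: drop; pos6(id88) recv 95: fwd; pos1(id11) recv 88: fwd
Round 3: pos3(id43) recv 67: fwd; pos0(id67) recv 95: fwd; pos2(id45) recv 88: fwd
Round 4: pos4(id95) recv 67: drop; pos1(id11) recv 95: fwd; pos3(id43) recv 88: fwd
After round 4: 2 messages still in flight

Answer: 2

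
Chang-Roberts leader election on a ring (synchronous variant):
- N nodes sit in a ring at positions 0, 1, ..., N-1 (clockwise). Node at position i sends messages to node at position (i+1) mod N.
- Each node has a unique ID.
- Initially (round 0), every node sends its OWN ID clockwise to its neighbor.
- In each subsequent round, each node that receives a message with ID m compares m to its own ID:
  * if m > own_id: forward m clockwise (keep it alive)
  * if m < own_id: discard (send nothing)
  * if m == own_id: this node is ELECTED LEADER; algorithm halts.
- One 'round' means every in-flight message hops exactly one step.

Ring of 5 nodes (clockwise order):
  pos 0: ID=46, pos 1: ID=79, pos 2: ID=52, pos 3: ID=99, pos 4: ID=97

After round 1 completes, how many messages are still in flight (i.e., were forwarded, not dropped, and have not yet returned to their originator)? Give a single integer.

Round 1: pos1(id79) recv 46: drop; pos2(id52) recv 79: fwd; pos3(id99) recv 52: drop; pos4(id97) recv 99: fwd; pos0(id46) recv 97: fwd
After round 1: 3 messages still in flight

Answer: 3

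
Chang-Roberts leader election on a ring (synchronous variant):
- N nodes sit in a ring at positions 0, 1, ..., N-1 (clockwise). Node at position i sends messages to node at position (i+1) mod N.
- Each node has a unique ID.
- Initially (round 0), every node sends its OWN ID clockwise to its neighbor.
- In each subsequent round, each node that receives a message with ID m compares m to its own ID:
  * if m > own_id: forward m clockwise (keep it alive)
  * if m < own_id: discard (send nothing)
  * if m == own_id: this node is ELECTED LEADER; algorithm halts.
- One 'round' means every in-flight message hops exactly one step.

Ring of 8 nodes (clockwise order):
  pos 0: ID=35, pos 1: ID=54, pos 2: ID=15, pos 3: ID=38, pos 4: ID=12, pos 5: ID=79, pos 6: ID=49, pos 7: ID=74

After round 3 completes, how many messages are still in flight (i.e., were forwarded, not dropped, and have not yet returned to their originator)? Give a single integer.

Round 1: pos1(id54) recv 35: drop; pos2(id15) recv 54: fwd; pos3(id38) recv 15: drop; pos4(id12) recv 38: fwd; pos5(id79) recv 12: drop; pos6(id49) recv 79: fwd; pos7(id74) recv 49: drop; pos0(id35) recv 74: fwd
Round 2: pos3(id38) recv 54: fwd; pos5(id79) recv 38: drop; pos7(id74) recv 79: fwd; pos1(id54) recv 74: fwd
Round 3: pos4(id12) recv 54: fwd; pos0(id35) recv 79: fwd; pos2(id15) recv 74: fwd
After round 3: 3 messages still in flight

Answer: 3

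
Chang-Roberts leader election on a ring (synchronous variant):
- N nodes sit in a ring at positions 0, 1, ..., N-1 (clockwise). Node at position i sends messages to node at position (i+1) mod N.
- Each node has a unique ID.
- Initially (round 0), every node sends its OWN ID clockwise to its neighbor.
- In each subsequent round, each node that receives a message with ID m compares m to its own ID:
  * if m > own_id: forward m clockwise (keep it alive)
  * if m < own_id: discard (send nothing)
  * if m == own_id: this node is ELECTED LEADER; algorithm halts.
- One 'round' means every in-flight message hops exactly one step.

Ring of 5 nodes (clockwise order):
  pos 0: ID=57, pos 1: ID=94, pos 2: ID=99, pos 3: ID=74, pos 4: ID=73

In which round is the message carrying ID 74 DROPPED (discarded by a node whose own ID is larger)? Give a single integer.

Answer: 3

Derivation:
Round 1: pos1(id94) recv 57: drop; pos2(id99) recv 94: drop; pos3(id74) recv 99: fwd; pos4(id73) recv 74: fwd; pos0(id57) recv 73: fwd
Round 2: pos4(id73) recv 99: fwd; pos0(id57) recv 74: fwd; pos1(id94) recv 73: drop
Round 3: pos0(id57) recv 99: fwd; pos1(id94) recv 74: drop
Round 4: pos1(id94) recv 99: fwd
Round 5: pos2(id99) recv 99: ELECTED
Message ID 74 originates at pos 3; dropped at pos 1 in round 3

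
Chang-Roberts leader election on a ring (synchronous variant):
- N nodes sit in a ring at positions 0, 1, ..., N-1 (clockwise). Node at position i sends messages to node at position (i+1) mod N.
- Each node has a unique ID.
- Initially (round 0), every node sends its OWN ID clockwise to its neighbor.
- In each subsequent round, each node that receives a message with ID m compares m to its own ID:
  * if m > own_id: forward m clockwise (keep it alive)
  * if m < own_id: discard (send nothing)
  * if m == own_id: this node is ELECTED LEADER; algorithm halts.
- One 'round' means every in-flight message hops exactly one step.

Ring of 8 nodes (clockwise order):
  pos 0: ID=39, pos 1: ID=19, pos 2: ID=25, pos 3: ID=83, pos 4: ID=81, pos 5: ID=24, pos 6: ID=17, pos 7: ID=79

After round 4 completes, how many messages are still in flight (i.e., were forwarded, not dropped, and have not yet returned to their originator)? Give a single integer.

Answer: 2

Derivation:
Round 1: pos1(id19) recv 39: fwd; pos2(id25) recv 19: drop; pos3(id83) recv 25: drop; pos4(id81) recv 83: fwd; pos5(id24) recv 81: fwd; pos6(id17) recv 24: fwd; pos7(id79) recv 17: drop; pos0(id39) recv 79: fwd
Round 2: pos2(id25) recv 39: fwd; pos5(id24) recv 83: fwd; pos6(id17) recv 81: fwd; pos7(id79) recv 24: drop; pos1(id19) recv 79: fwd
Round 3: pos3(id83) recv 39: drop; pos6(id17) recv 83: fwd; pos7(id79) recv 81: fwd; pos2(id25) recv 79: fwd
Round 4: pos7(id79) recv 83: fwd; pos0(id39) recv 81: fwd; pos3(id83) recv 79: drop
After round 4: 2 messages still in flight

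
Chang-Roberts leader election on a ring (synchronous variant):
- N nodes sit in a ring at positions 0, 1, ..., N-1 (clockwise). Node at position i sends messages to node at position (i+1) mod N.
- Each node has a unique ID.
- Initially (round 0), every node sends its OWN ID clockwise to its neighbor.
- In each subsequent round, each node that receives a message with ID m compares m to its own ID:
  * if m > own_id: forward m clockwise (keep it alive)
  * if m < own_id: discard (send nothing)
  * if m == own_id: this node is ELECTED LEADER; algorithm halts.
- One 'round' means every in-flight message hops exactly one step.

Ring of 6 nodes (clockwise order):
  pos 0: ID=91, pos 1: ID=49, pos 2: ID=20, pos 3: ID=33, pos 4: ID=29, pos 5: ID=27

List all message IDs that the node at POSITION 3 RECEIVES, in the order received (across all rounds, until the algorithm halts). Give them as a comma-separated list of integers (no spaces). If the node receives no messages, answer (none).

Round 1: pos1(id49) recv 91: fwd; pos2(id20) recv 49: fwd; pos3(id33) recv 20: drop; pos4(id29) recv 33: fwd; pos5(id27) recv 29: fwd; pos0(id91) recv 27: drop
Round 2: pos2(id20) recv 91: fwd; pos3(id33) recv 49: fwd; pos5(id27) recv 33: fwd; pos0(id91) recv 29: drop
Round 3: pos3(id33) recv 91: fwd; pos4(id29) recv 49: fwd; pos0(id91) recv 33: drop
Round 4: pos4(id29) recv 91: fwd; pos5(id27) recv 49: fwd
Round 5: pos5(id27) recv 91: fwd; pos0(id91) recv 49: drop
Round 6: pos0(id91) recv 91: ELECTED

Answer: 20,49,91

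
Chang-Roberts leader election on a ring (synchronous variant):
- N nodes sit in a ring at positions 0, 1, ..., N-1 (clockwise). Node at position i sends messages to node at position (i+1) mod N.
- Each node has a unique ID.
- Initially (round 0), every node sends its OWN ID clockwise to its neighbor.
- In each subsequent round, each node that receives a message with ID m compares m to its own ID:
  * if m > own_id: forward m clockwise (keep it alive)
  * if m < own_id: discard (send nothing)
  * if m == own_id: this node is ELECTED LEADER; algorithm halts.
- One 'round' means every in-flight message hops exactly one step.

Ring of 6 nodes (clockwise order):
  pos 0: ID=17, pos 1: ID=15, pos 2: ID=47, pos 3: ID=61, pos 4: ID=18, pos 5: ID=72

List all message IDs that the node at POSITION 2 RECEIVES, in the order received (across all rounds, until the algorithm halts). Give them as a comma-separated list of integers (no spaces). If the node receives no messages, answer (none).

Round 1: pos1(id15) recv 17: fwd; pos2(id47) recv 15: drop; pos3(id61) recv 47: drop; pos4(id18) recv 61: fwd; pos5(id72) recv 18: drop; pos0(id17) recv 72: fwd
Round 2: pos2(id47) recv 17: drop; pos5(id72) recv 61: drop; pos1(id15) recv 72: fwd
Round 3: pos2(id47) recv 72: fwd
Round 4: pos3(id61) recv 72: fwd
Round 5: pos4(id18) recv 72: fwd
Round 6: pos5(id72) recv 72: ELECTED

Answer: 15,17,72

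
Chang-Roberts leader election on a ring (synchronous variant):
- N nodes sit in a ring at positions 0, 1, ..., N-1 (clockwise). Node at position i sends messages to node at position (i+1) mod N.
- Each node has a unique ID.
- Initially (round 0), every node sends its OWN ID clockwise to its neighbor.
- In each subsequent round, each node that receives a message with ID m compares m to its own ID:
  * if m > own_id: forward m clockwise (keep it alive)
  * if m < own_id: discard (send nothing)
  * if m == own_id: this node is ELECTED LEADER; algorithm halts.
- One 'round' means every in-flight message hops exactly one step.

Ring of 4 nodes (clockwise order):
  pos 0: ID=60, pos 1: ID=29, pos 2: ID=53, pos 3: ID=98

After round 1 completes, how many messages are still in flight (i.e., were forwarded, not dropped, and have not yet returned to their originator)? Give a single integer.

Round 1: pos1(id29) recv 60: fwd; pos2(id53) recv 29: drop; pos3(id98) recv 53: drop; pos0(id60) recv 98: fwd
After round 1: 2 messages still in flight

Answer: 2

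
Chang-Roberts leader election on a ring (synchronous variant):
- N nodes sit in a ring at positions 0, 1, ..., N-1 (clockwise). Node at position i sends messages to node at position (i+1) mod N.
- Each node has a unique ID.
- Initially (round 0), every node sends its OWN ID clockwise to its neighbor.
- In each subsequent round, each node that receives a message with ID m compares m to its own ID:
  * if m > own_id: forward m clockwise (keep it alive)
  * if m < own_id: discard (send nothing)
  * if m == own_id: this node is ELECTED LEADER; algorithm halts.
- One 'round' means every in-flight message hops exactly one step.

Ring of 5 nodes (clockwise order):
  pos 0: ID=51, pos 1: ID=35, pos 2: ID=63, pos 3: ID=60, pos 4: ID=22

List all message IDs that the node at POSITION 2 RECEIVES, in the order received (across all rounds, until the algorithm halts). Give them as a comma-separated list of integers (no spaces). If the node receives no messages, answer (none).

Answer: 35,51,60,63

Derivation:
Round 1: pos1(id35) recv 51: fwd; pos2(id63) recv 35: drop; pos3(id60) recv 63: fwd; pos4(id22) recv 60: fwd; pos0(id51) recv 22: drop
Round 2: pos2(id63) recv 51: drop; pos4(id22) recv 63: fwd; pos0(id51) recv 60: fwd
Round 3: pos0(id51) recv 63: fwd; pos1(id35) recv 60: fwd
Round 4: pos1(id35) recv 63: fwd; pos2(id63) recv 60: drop
Round 5: pos2(id63) recv 63: ELECTED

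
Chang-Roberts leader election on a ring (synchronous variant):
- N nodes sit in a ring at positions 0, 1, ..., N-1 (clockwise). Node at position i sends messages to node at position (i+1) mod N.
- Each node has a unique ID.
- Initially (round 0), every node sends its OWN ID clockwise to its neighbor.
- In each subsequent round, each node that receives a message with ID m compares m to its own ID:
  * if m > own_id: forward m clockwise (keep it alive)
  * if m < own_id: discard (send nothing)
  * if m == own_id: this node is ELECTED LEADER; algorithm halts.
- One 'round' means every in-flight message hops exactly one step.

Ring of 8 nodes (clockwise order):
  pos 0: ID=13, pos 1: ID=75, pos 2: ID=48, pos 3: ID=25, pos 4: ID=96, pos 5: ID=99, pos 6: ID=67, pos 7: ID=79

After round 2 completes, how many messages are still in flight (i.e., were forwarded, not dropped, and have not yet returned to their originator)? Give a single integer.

Round 1: pos1(id75) recv 13: drop; pos2(id48) recv 75: fwd; pos3(id25) recv 48: fwd; pos4(id96) recv 25: drop; pos5(id99) recv 96: drop; pos6(id67) recv 99: fwd; pos7(id79) recv 67: drop; pos0(id13) recv 79: fwd
Round 2: pos3(id25) recv 75: fwd; pos4(id96) recv 48: drop; pos7(id79) recv 99: fwd; pos1(id75) recv 79: fwd
After round 2: 3 messages still in flight

Answer: 3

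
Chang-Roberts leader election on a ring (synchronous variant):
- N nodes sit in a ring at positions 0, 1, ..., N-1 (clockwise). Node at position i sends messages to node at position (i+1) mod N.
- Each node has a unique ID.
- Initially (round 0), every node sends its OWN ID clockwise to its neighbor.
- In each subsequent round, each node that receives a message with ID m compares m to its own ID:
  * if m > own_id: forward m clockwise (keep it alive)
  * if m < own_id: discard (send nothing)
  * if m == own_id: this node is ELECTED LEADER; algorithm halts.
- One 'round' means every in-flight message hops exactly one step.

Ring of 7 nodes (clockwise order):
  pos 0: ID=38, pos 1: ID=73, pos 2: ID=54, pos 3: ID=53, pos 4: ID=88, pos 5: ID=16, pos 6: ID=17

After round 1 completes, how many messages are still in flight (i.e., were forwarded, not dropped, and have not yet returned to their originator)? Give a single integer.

Round 1: pos1(id73) recv 38: drop; pos2(id54) recv 73: fwd; pos3(id53) recv 54: fwd; pos4(id88) recv 53: drop; pos5(id16) recv 88: fwd; pos6(id17) recv 16: drop; pos0(id38) recv 17: drop
After round 1: 3 messages still in flight

Answer: 3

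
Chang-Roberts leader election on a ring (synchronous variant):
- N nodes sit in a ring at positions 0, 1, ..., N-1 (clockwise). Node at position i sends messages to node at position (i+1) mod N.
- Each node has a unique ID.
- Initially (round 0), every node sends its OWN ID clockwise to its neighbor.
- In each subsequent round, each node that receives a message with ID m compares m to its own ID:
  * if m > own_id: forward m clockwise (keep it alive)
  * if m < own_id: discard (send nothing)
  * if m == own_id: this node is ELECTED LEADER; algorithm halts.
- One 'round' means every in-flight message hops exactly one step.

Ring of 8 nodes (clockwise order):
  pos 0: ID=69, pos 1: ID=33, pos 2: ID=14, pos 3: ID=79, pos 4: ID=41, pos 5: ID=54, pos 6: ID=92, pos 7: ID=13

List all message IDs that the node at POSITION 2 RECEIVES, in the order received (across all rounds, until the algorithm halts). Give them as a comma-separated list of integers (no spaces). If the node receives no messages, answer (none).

Round 1: pos1(id33) recv 69: fwd; pos2(id14) recv 33: fwd; pos3(id79) recv 14: drop; pos4(id41) recv 79: fwd; pos5(id54) recv 41: drop; pos6(id92) recv 54: drop; pos7(id13) recv 92: fwd; pos0(id69) recv 13: drop
Round 2: pos2(id14) recv 69: fwd; pos3(id79) recv 33: drop; pos5(id54) recv 79: fwd; pos0(id69) recv 92: fwd
Round 3: pos3(id79) recv 69: drop; pos6(id92) recv 79: drop; pos1(id33) recv 92: fwd
Round 4: pos2(id14) recv 92: fwd
Round 5: pos3(id79) recv 92: fwd
Round 6: pos4(id41) recv 92: fwd
Round 7: pos5(id54) recv 92: fwd
Round 8: pos6(id92) recv 92: ELECTED

Answer: 33,69,92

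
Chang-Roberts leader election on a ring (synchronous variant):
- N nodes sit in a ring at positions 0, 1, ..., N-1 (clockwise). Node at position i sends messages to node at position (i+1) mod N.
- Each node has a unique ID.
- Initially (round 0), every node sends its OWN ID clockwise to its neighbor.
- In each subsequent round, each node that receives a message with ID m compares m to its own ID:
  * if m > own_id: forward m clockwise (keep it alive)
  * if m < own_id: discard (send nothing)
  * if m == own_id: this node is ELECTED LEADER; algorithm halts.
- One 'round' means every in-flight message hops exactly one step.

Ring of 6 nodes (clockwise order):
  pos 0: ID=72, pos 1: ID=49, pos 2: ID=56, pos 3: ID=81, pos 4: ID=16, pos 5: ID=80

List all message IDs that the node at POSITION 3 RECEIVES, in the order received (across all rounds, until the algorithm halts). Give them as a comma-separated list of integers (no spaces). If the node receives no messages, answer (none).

Round 1: pos1(id49) recv 72: fwd; pos2(id56) recv 49: drop; pos3(id81) recv 56: drop; pos4(id16) recv 81: fwd; pos5(id80) recv 16: drop; pos0(id72) recv 80: fwd
Round 2: pos2(id56) recv 72: fwd; pos5(id80) recv 81: fwd; pos1(id49) recv 80: fwd
Round 3: pos3(id81) recv 72: drop; pos0(id72) recv 81: fwd; pos2(id56) recv 80: fwd
Round 4: pos1(id49) recv 81: fwd; pos3(id81) recv 80: drop
Round 5: pos2(id56) recv 81: fwd
Round 6: pos3(id81) recv 81: ELECTED

Answer: 56,72,80,81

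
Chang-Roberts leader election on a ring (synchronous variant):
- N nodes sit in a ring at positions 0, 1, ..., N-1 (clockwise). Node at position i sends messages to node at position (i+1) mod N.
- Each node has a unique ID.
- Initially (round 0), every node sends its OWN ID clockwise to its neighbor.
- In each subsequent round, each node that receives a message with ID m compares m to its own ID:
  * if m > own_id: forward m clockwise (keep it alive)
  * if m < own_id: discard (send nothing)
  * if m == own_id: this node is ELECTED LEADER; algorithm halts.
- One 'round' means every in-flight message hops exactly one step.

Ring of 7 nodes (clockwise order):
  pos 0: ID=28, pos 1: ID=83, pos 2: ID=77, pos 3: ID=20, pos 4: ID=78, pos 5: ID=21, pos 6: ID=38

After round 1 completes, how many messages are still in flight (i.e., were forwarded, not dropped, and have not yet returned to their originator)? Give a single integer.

Answer: 4

Derivation:
Round 1: pos1(id83) recv 28: drop; pos2(id77) recv 83: fwd; pos3(id20) recv 77: fwd; pos4(id78) recv 20: drop; pos5(id21) recv 78: fwd; pos6(id38) recv 21: drop; pos0(id28) recv 38: fwd
After round 1: 4 messages still in flight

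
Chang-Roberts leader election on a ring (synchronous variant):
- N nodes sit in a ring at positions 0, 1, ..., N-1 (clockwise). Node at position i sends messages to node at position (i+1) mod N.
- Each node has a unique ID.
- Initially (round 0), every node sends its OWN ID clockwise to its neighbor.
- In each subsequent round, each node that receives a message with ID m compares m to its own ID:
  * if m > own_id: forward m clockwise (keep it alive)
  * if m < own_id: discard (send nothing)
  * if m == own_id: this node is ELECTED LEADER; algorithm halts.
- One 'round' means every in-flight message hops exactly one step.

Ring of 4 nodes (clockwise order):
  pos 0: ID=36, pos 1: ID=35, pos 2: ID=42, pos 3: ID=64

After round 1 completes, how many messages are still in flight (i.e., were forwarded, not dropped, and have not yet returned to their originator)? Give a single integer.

Answer: 2

Derivation:
Round 1: pos1(id35) recv 36: fwd; pos2(id42) recv 35: drop; pos3(id64) recv 42: drop; pos0(id36) recv 64: fwd
After round 1: 2 messages still in flight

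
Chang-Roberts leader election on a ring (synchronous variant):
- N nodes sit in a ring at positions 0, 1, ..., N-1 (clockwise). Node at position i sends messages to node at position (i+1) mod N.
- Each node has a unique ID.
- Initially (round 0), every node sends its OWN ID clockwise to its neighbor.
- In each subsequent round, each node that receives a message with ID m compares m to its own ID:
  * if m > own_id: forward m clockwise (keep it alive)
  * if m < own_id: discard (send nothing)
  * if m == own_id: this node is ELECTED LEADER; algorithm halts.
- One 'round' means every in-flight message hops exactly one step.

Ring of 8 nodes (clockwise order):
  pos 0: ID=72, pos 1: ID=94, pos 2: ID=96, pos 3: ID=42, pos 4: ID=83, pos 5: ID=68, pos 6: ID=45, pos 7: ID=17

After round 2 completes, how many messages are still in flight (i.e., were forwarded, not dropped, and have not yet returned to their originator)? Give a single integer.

Round 1: pos1(id94) recv 72: drop; pos2(id96) recv 94: drop; pos3(id42) recv 96: fwd; pos4(id83) recv 42: drop; pos5(id68) recv 83: fwd; pos6(id45) recv 68: fwd; pos7(id17) recv 45: fwd; pos0(id72) recv 17: drop
Round 2: pos4(id83) recv 96: fwd; pos6(id45) recv 83: fwd; pos7(id17) recv 68: fwd; pos0(id72) recv 45: drop
After round 2: 3 messages still in flight

Answer: 3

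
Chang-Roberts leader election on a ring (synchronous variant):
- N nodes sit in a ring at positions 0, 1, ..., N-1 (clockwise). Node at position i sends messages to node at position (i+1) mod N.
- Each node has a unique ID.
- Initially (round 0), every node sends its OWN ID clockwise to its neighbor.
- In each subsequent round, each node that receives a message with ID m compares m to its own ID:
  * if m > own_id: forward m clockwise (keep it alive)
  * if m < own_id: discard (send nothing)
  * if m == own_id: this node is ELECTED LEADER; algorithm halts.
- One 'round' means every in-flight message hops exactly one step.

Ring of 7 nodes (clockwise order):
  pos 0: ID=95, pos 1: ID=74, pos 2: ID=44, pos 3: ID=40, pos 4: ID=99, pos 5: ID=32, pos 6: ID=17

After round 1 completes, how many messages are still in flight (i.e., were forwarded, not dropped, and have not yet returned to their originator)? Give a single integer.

Round 1: pos1(id74) recv 95: fwd; pos2(id44) recv 74: fwd; pos3(id40) recv 44: fwd; pos4(id99) recv 40: drop; pos5(id32) recv 99: fwd; pos6(id17) recv 32: fwd; pos0(id95) recv 17: drop
After round 1: 5 messages still in flight

Answer: 5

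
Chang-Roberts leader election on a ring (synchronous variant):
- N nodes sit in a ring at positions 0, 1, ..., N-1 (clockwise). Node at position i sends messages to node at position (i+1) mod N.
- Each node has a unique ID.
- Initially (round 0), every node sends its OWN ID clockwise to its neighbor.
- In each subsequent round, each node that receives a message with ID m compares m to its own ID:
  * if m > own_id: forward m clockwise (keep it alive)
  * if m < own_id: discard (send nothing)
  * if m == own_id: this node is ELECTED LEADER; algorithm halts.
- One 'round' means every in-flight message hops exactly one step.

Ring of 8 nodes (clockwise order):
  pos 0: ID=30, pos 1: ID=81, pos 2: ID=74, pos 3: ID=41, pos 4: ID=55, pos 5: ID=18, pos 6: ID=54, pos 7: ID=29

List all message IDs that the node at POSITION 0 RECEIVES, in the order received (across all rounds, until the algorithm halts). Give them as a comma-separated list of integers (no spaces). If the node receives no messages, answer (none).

Answer: 29,54,55,74,81

Derivation:
Round 1: pos1(id81) recv 30: drop; pos2(id74) recv 81: fwd; pos3(id41) recv 74: fwd; pos4(id55) recv 41: drop; pos5(id18) recv 55: fwd; pos6(id54) recv 18: drop; pos7(id29) recv 54: fwd; pos0(id30) recv 29: drop
Round 2: pos3(id41) recv 81: fwd; pos4(id55) recv 74: fwd; pos6(id54) recv 55: fwd; pos0(id30) recv 54: fwd
Round 3: pos4(id55) recv 81: fwd; pos5(id18) recv 74: fwd; pos7(id29) recv 55: fwd; pos1(id81) recv 54: drop
Round 4: pos5(id18) recv 81: fwd; pos6(id54) recv 74: fwd; pos0(id30) recv 55: fwd
Round 5: pos6(id54) recv 81: fwd; pos7(id29) recv 74: fwd; pos1(id81) recv 55: drop
Round 6: pos7(id29) recv 81: fwd; pos0(id30) recv 74: fwd
Round 7: pos0(id30) recv 81: fwd; pos1(id81) recv 74: drop
Round 8: pos1(id81) recv 81: ELECTED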